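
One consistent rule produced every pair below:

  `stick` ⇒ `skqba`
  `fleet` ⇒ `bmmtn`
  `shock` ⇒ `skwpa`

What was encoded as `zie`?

The output letters match the input read backwards, each shifted +8: stick reversed is kcits. The word is reversed, then every letter is shifted forward by 8.
Decoding zie: shift back: z−8=r, i−8=a, e−8=w → raw; then reverse → war.

war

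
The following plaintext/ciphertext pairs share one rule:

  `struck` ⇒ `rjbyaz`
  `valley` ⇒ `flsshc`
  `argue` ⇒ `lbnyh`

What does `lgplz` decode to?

Read the word backwards and shift each letter +7.
Reversing it on lgplz: shift back: l−7=e, g−7=z, p−7=i, l−7=e, z−7=s → ezies; then reverse → seize.

seize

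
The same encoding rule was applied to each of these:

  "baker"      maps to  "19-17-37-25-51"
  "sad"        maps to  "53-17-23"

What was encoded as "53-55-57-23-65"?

study

The formula is n = 2×(alphabet index, a=1) + 15.
Undoing it on 53-55-57-23-65: 53→(53−15)÷2=19=s, 55→(55−15)÷2=20=t, 57→(57−15)÷2=21=u, 23→(23−15)÷2=4=d, 65→(65−15)÷2=25=y.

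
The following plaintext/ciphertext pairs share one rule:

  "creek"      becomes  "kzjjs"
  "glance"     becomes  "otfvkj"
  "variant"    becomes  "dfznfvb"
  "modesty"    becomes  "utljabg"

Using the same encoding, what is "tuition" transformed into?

bznbntv

The rule splits by letter class: vowels +5, consonants +8.
On tuition: t(cons)+8=b, u(vowel)+5=z, i(vowel)+5=n, t(cons)+8=b, i(vowel)+5=n, o(vowel)+5=t, n(cons)+8=v.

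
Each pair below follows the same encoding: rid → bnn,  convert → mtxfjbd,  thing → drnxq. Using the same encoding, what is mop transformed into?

wtz

The rule splits by letter class: vowels +5, consonants +10.
Applying it to mop: m(cons)+10=w, o(vowel)+5=t, p(cons)+10=z.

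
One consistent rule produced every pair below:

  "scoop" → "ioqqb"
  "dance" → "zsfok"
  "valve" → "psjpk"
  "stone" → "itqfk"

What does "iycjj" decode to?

skill

s(18)→i(8) and c(2)→o(14) fit y≡11x+18 (mod 26); the inverse of 11 mod 26 is 19. Treating letters as 0–25, the rule is x ↦ 11x + 18 (mod 26).
Reversing it on iycjj: i(8)→19·(8−18)≡18=s; y(24)→19·(24−18)≡10=k; c(2)→19·(2−18)≡8=i; j(9)→19·(9−18)≡11=l; j(9)→19·(9−18)≡11=l (all mod 26).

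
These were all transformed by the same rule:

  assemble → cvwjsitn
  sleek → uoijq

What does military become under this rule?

olpnzhzh

In assemble: a→c is +2, s→v is +3, s→w is +4, e→j is +5 — the shift increases by 1 each position. The shift increases by 1 at each position, starting from +2: 2, 3, 4, ….
For military: m+2=o, i+3=l, l+4=p, i+5=n, t+6=z, a+7=h, r+8=z, y+9=h.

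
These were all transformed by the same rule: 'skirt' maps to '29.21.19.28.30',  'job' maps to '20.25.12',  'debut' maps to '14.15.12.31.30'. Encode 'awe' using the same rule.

11.33.15

s is letter #19 and maps to 29: an offset of 10. The number is (letter's place in the alphabet, a=1) + 10.
Applying it to awe: a=1→11, w=23→33, e=5→15.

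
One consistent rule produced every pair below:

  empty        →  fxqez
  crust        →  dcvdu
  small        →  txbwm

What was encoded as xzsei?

Shifts by position in empty: pos 0: e→f (+1), pos 1: m→x (+11), pos 2: p→q (+1), pos 3: t→e (+11) — repeating every 2. The shifts repeat in a cycle of length 2: positions 0,1,… shift by +1, +11, then the pattern repeats.
Reversing it on xzsei: x−1=w, z−11=o, s−1=r, e−11=t, i−1=h.

worth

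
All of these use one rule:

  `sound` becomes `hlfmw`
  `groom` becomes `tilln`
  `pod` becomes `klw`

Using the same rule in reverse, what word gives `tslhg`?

Letters are reflected about the middle of the alphabet (position → 25−position): Atbash.
Undoing it on tslhg: t↔g, s↔h, l↔o, h↔s, g↔t.

ghost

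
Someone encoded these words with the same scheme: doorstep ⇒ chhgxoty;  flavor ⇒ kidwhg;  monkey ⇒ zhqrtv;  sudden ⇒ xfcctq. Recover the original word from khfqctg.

founder

d(3)→c(2) and o(14)→h(7) fit y≡17x+3 (mod 26); the inverse of 17 mod 26 is 23. This is an affine cipher: with a=0,…,z=25, each position x becomes (17x+3) mod 26.
Undoing it on khfqctg: k(10)→23·(10−3)≡5=f; h(7)→23·(7−3)≡14=o; f(5)→23·(5−3)≡20=u; q(16)→23·(16−3)≡13=n; c(2)→23·(2−3)≡3=d; t(19)→23·(19−3)≡4=e; g(6)→23·(6−3)≡17=r (all mod 26).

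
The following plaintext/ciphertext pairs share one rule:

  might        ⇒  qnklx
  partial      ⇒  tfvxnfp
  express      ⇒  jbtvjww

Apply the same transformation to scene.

Two shifts are in play — +5 for a/e/i/o/u, +4 for every other letter.
For scene: s(cons)+4=w, c(cons)+4=g, e(vowel)+5=j, n(cons)+4=r, e(vowel)+5=j.

wgjrj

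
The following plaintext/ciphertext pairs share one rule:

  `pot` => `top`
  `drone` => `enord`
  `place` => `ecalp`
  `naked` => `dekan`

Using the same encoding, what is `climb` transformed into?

bmilc

The output letters match the input read backwards: pot reversed is top. It's just the letters in reverse order.
For climb: reverse → bmilc.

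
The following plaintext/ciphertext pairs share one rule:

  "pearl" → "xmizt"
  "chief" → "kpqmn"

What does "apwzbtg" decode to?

shortly

Compare letters: p→x is +8, e→m is +8, a→i is +8 — a constant shift. This is a Caesar cipher with shift 8.
Undoing it on apwzbtg: a−8=s, p−8=h, w−8=o, z−8=r, b−8=t, t−8=l, g−8=y.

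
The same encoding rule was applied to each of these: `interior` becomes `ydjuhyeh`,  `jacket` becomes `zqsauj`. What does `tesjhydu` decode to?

This is a Caesar cipher with shift 16.
Decoding tesjhydu: t−16=d, e−16=o, s−16=c, j−16=t, h−16=r, y−16=i, d−16=n, u−16=e.

doctrine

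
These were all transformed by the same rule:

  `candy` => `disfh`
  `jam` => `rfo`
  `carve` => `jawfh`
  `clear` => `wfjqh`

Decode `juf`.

The output letters match the input read backwards, each shifted +5: candy reversed is ydnac. Read the word backwards and shift each letter +5.
Reversing it on juf: shift back: j−5=e, u−5=p, f−5=a → epa; then reverse → ape.

ape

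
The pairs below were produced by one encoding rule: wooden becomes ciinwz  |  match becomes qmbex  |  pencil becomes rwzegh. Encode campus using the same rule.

emqrks

w(22)→c(2) and o(14)→i(8) fit y≡9x+12 (mod 26); the inverse of 9 mod 26 is 3. Each letter's alphabet position (a=0..z=25) is mapped through 9·x+12 mod 26 — an affine cipher.
For campus: c(2)→9·2+12≡4=e; a(0)→9·0+12≡12=m; m(12)→9·12+12≡16=q; p(15)→9·15+12≡17=r; u(20)→9·20+12≡10=k; s(18)→9·18+12≡18=s (all mod 26).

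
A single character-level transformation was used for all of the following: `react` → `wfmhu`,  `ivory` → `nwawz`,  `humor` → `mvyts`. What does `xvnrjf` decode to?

Shifts by position in react: pos 0: r→w (+5), pos 1: e→f (+1), pos 2: a→m (+12), pos 3: c→h (+5), pos 4: t→u (+1) — repeating every 3. A repeating key of period 3 is used — shifts +5, +1, +12 over and over.
Undoing it on xvnrjf: x−5=s, v−1=u, n−12=b, r−5=m, j−1=i, f−12=t.

submit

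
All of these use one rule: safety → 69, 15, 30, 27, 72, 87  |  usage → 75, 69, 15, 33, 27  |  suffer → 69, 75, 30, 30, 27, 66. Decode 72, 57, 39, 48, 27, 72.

s(#19)→69 and a(#1)→15: differences scale by 3, so n = 3·pos + 12. With a=1..z=26, the number is 3·pos + 12.
Undoing it on 72, 57, 39, 48, 27, 72: 72→(72−12)÷3=20=t, 57→(57−12)÷3=15=o, 39→(39−12)÷3=9=i, 48→(48−12)÷3=12=l, 27→(27−12)÷3=5=e, 72→(72−12)÷3=20=t.

toilet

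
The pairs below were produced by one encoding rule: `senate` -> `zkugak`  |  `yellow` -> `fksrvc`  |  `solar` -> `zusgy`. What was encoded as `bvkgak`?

update

Shifts by position in senate: pos 0: s→z (+7), pos 1: e→k (+6), pos 2: n→u (+7), pos 3: a→g (+6) — repeating every 2. The shifts repeat in a cycle of length 2: positions 0,1,… shift by +7, +6, then the pattern repeats.
Reversing it on bvkgak: b−7=u, v−6=p, k−7=d, g−6=a, a−7=t, k−6=e.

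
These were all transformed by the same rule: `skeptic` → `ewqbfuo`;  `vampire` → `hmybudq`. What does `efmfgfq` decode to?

Compare letters: s→e is +12, k→w is +12, e→q is +12 — a constant shift. Each letter is shifted forward by 12 in the alphabet (a Caesar shift of +12).
Decoding efmfgfq: e−12=s, f−12=t, m−12=a, f−12=t, g−12=u, f−12=t, q−12=e.

statute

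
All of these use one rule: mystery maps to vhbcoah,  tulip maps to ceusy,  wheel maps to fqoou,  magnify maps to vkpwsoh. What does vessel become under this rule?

eobbou

The shift depends on letter class: consonant m→v is +9, but vowel e→o is +10. Vowels shift forward by 10 and consonants shift forward by 9.
For vessel: v(cons)+9=e, e(vowel)+10=o, s(cons)+9=b, s(cons)+9=b, e(vowel)+10=o, l(cons)+9=u.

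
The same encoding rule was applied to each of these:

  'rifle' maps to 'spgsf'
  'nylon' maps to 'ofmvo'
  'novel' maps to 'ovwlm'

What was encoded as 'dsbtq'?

clamp

It's a Vigenère-style cipher with numeric key [1,7]: position i shifts by key[i mod 2].
Undoing it on dsbtq: d−1=c, s−7=l, b−1=a, t−7=m, q−1=p.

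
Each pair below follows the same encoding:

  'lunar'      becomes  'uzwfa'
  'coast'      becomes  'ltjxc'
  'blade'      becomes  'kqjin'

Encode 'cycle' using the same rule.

Shifts by position in lunar: pos 0: l→u (+9), pos 1: u→z (+5), pos 2: n→w (+9), pos 3: a→f (+5) — repeating every 2. A repeating key of period 2 is used — shifts +9, +5 over and over.
Applying it to cycle: c+9=l, y+5=d, c+9=l, l+5=q, e+9=n.

ldlqn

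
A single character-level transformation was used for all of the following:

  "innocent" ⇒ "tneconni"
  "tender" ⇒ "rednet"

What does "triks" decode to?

The word is simply reversed.
Undoing it on triks: then reverse → skirt.

skirt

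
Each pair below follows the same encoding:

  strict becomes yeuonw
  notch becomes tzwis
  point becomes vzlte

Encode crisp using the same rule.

iclya

Shifts by position in strict: pos 0: s→y (+6), pos 1: t→e (+11), pos 2: r→u (+3), pos 3: i→o (+6), pos 4: c→n (+11), pos 5: t→w (+3) — repeating every 3. The shifts repeat in a cycle of length 3: positions 0,1,… shift by +6, +11, +3, then the pattern repeats.
On crisp: c+6=i, r+11=c, i+3=l, s+6=y, p+11=a.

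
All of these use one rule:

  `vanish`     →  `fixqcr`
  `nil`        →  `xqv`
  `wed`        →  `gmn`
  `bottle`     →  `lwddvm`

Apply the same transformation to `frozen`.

pbwjmx

The rule splits by letter class: vowels +8, consonants +10.
For frozen: f(cons)+10=p, r(cons)+10=b, o(vowel)+8=w, z(cons)+10=j, e(vowel)+8=m, n(cons)+10=x.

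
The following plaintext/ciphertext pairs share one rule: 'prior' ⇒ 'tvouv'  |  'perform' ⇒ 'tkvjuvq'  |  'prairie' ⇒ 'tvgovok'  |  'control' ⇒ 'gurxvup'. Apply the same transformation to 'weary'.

akgvc

The shift depends on letter class: consonant p→t is +4, but vowel i→o is +6. The rule splits by letter class: vowels +6, consonants +4.
For weary: w(cons)+4=a, e(vowel)+6=k, a(vowel)+6=g, r(cons)+4=v, y(cons)+4=c.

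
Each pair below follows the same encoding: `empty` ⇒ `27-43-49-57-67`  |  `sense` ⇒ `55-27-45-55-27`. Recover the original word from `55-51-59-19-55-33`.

e(#5)→27 and m(#13)→43: differences scale by 2, so n = 2·pos + 17. The formula is n = 2×(alphabet index, a=1) + 17.
Undoing it on 55-51-59-19-55-33: 55→(55−17)÷2=19=s, 51→(51−17)÷2=17=q, 59→(59−17)÷2=21=u, 19→(19−17)÷2=1=a, 55→(55−17)÷2=19=s, 33→(33−17)÷2=8=h.

squash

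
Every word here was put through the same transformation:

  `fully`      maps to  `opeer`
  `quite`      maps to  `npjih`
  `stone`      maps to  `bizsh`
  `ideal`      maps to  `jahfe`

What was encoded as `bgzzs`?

Each letter's alphabet position (a=0..z=25) is mapped through 7·x+5 mod 26 — an affine cipher.
Undoing it on bgzzs: b(1)→15·(1−5)≡18=s; g(6)→15·(6−5)≡15=p; z(25)→15·(25−5)≡14=o; z(25)→15·(25−5)≡14=o; s(18)→15·(18−5)≡13=n (all mod 26).

spoon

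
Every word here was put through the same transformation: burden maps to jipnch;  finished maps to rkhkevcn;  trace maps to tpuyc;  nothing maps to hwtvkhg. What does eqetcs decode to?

system

Each letter's alphabet position (a=0..z=25) is mapped through 15·x+20 mod 26 — an affine cipher.
Undoing it on eqetcs: e(4)→7·(4−20)≡18=s; q(16)→7·(16−20)≡24=y; e(4)→7·(4−20)≡18=s; t(19)→7·(19−20)≡19=t; c(2)→7·(2−20)≡4=e; s(18)→7·(18−20)≡12=m (all mod 26).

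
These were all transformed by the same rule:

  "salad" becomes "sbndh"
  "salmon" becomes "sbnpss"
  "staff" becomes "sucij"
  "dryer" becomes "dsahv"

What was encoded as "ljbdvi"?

In salad: s→s is +0, a→b is +1, l→n is +2, a→d is +3 — the shift increases by 1 each position. Letter i (0-indexed) is shifted by i+0, so successive shifts are 0, 1, 2, ….
Undoing it on ljbdvi: l−0=l, j−1=i, b−2=z, d−3=a, v−4=r, i−5=d.

lizard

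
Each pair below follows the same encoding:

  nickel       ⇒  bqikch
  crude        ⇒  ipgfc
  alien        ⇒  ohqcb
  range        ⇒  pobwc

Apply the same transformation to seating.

mcojqbw

n(13)→b(1) and i(8)→q(16) fit y≡23x+14 (mod 26); the inverse of 23 mod 26 is 17. This is an affine cipher: with a=0,…,z=25, each position x becomes (23x+14) mod 26.
Applying it to seating: s(18)→23·18+14≡12=m; e(4)→23·4+14≡2=c; a(0)→23·0+14≡14=o; t(19)→23·19+14≡9=j; i(8)→23·8+14≡16=q; n(13)→23·13+14≡1=b; g(6)→23·6+14≡22=w (all mod 26).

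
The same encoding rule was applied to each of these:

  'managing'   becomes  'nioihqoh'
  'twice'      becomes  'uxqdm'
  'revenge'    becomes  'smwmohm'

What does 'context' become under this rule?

The shift depends on letter class: consonant m→n is +1, but vowel a→i is +8. Two shifts are in play — +8 for a/e/i/o/u, +1 for every other letter.
For context: c(cons)+1=d, o(vowel)+8=w, n(cons)+1=o, t(cons)+1=u, e(vowel)+8=m, x(cons)+1=y, t(cons)+1=u.

dwoumyu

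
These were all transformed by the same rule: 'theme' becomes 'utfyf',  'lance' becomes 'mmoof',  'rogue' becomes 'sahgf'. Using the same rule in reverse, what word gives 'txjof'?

A repeating key of period 2 is used — shifts +1, +12 over and over.
Decoding txjof: t−1=s, x−12=l, j−1=i, o−12=c, f−1=e.

slice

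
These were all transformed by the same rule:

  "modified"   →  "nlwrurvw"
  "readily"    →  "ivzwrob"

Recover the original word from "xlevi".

Each pair mirrors across the alphabet (m↔n, o↔l, d↔w): positions sum to 25. Each letter is replaced by its mirror in the alphabet: a↔z, b↔y, c↔x, and so on (the Atbash cipher).
Decoding xlevi: x↔c, l↔o, e↔v, v↔e, i↔r.

cover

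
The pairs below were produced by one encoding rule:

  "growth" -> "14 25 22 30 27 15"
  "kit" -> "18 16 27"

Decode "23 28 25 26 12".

Each letter is replaced by its alphabet position (a=1..z=26) + 7.
Decoding 23 28 25 26 12: 23→(23−7)÷1=16=p, 28→(28−7)÷1=21=u, 25→(25−7)÷1=18=r, 26→(26−7)÷1=19=s, 12→(12−7)÷1=5=e.

purse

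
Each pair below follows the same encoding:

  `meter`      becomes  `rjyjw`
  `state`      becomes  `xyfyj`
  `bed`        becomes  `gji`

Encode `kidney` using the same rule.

pnisjd

Compare letters: m→r is +5, e→j is +5, t→y is +5 — a constant shift. Each letter is shifted forward by 5 in the alphabet (a Caesar shift of +5).
Applying it to kidney: k+5=p, i+5=n, d+5=i, n+5=s, e+5=j, y+5=d.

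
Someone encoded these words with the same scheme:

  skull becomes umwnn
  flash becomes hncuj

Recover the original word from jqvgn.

hotel

Compare letters: s→u is +2, k→m is +2, u→w is +2 — a constant shift. Each letter is shifted forward by 2 in the alphabet (a Caesar shift of +2).
Reversing it on jqvgn: j−2=h, q−2=o, v−2=t, g−2=e, n−2=l.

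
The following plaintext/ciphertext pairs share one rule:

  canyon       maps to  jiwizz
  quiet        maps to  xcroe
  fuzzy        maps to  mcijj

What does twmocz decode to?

modern

The shift increases by 1 at each position, starting from +7: 7, 8, 9, ….
Reversing it on twmocz: t−7=m, w−8=o, m−9=d, o−10=e, c−11=r, z−12=n.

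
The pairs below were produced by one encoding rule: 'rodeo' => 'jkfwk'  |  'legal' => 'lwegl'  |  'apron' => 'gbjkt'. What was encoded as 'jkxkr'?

Treating letters as 0–25, the rule is x ↦ 17x + 6 (mod 26).
Reversing it on jkxkr: j(9)→23·(9−6)≡17=r; k(10)→23·(10−6)≡14=o; x(23)→23·(23−6)≡1=b; k(10)→23·(10−6)≡14=o; r(17)→23·(17−6)≡19=t (all mod 26).

robot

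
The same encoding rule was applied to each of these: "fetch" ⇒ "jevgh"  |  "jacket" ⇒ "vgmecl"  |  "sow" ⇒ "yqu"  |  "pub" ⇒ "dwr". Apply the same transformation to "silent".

The output letters match the input read backwards, each shifted +2: fetch reversed is hctef. Two steps: reverse the string, then apply a Caesar shift of +2.
On silent: reverse → tnelis; then shift: t+2=v, n+2=p, e+2=g, l+2=n, i+2=k, s+2=u.

vpgnku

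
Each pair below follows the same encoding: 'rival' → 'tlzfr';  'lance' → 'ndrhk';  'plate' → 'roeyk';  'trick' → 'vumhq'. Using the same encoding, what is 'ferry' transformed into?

hhvwe

In rival: r→t is +2, i→l is +3, v→z is +4, a→f is +5 — the shift increases by 1 each position. Letter i (0-indexed) is shifted by i+2, so successive shifts are 2, 3, 4, ….
For ferry: f+2=h, e+3=h, r+4=v, r+5=w, y+6=e.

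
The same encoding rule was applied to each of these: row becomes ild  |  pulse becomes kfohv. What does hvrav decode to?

seize

Each pair mirrors across the alphabet (r↔i, o↔l, w↔d): positions sum to 25. Letters are reflected about the middle of the alphabet (position → 25−position): Atbash.
Decoding hvrav: h↔s, v↔e, r↔i, a↔z, v↔e.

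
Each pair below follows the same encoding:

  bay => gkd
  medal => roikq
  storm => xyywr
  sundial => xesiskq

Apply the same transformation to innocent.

sssyhosy

The shift depends on letter class: consonant b→g is +5, but vowel a→k is +10. Vowels shift forward by 10 and consonants shift forward by 5.
Applying it to innocent: i(vowel)+10=s, n(cons)+5=s, n(cons)+5=s, o(vowel)+10=y, c(cons)+5=h, e(vowel)+10=o, n(cons)+5=s, t(cons)+5=y.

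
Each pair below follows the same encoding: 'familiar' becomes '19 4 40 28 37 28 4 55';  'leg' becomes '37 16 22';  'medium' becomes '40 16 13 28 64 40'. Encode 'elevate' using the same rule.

f(#6)→19 and a(#1)→4: differences scale by 3, so n = 3·pos + 1. Each letter becomes 3×(its alphabet position, a=1..z=26) + 1.
Applying it to elevate: e=5→16, l=12→37, e=5→16, v=22→67, a=1→4, t=20→61, e=5→16.

16 37 16 67 4 61 16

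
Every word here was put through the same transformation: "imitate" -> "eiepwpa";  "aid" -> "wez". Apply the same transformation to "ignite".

ecjepa

Compare letters: i→e is +22, m→i is +22, i→e is +22 — a constant shift. Every letter moves 22 places later in the alphabet, wrapping around z→a.
On ignite: i+22=e, g+22=c, n+22=j, i+22=e, t+22=p, e+22=a.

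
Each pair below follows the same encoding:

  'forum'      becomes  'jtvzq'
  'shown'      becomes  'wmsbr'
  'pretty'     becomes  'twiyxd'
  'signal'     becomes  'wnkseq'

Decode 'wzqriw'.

Shifts by position in forum: pos 0: f→j (+4), pos 1: o→t (+5), pos 2: r→v (+4), pos 3: u→z (+5) — repeating every 2. It's a Vigenère-style cipher with numeric key [4,5]: position i shifts by key[i mod 2].
Undoing it on wzqriw: w−4=s, z−5=u, q−4=m, r−5=m, i−4=e, w−5=r.

summer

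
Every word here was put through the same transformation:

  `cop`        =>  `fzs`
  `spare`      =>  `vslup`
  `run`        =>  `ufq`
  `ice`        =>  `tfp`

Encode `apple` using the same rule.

Two shifts are in play — +11 for a/e/i/o/u, +3 for every other letter.
On apple: a(vowel)+11=l, p(cons)+3=s, p(cons)+3=s, l(cons)+3=o, e(vowel)+11=p.

lssop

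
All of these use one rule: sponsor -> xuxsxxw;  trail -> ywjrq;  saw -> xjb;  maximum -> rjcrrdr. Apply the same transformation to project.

uwxonhy

The shift depends on letter class: consonant s→x is +5, but vowel o→x is +9. The rule splits by letter class: vowels +9, consonants +5.
Applying it to project: p(cons)+5=u, r(cons)+5=w, o(vowel)+9=x, j(cons)+5=o, e(vowel)+9=n, c(cons)+5=h, t(cons)+5=y.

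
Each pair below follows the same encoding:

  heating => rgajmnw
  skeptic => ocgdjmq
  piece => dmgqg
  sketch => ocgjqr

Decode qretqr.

church

h(7)→r(17) and e(4)→g(6) fit y≡21x+0 (mod 26); the inverse of 21 mod 26 is 5. Treating letters as 0–25, the rule is x ↦ 21x + 0 (mod 26).
Reversing it on qretqr: q(16)→5·(16−0)≡2=c; r(17)→5·(17−0)≡7=h; e(4)→5·(4−0)≡20=u; t(19)→5·(19−0)≡17=r; q(16)→5·(16−0)≡2=c; r(17)→5·(17−0)≡7=h (all mod 26).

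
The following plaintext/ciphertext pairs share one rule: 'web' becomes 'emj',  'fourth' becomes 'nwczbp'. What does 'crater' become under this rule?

Each letter is shifted forward by 8 in the alphabet (a Caesar shift of +8).
On crater: c+8=k, r+8=z, a+8=i, t+8=b, e+8=m, r+8=z.

kzibmz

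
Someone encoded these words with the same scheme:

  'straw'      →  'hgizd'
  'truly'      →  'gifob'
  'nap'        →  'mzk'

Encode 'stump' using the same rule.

Each pair mirrors across the alphabet (s↔h, t↔g, r↔i): positions sum to 25. Letters are reflected about the middle of the alphabet (position → 25−position): Atbash.
On stump: s↔h, t↔g, u↔f, m↔n, p↔k.

hgfnk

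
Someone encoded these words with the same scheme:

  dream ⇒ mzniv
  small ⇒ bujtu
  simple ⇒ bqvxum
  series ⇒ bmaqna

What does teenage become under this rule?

cmnvjon

Shifts by position in dream: pos 0: d→m (+9), pos 1: r→z (+8), pos 2: e→n (+9), pos 3: a→i (+8) — repeating every 2. A repeating key of period 2 is used — shifts +9, +8 over and over.
For teenage: t+9=c, e+8=m, e+9=n, n+8=v, a+9=j, g+8=o, e+9=n.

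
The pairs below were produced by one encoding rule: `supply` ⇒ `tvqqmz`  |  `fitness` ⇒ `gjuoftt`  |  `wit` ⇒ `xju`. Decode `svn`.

Compare letters: s→t is +1, u→v is +1, p→q is +1 — a constant shift. Each letter is shifted forward by 1 in the alphabet (a Caesar shift of +1).
Decoding svn: s−1=r, v−1=u, n−1=m.

rum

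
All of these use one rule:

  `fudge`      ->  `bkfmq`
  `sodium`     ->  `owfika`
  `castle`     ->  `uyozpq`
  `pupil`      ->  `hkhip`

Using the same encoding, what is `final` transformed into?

f(5)→b(1) and u(20)→k(10) fit y≡11x+24 (mod 26); the inverse of 11 mod 26 is 19. This is an affine cipher: with a=0,…,z=25, each position x becomes (11x+24) mod 26.
On final: f(5)→11·5+24≡1=b; i(8)→11·8+24≡8=i; n(13)→11·13+24≡11=l; a(0)→11·0+24≡24=y; l(11)→11·11+24≡15=p (all mod 26).

bilyp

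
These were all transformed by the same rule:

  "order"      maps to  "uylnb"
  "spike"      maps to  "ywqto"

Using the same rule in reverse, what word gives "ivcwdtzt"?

counting

Letter i (0-indexed) is shifted by i+6, so successive shifts are 6, 7, 8, ….
Reversing it on ivcwdtzt: i−6=c, v−7=o, c−8=u, w−9=n, d−10=t, t−11=i, z−12=n, t−13=g.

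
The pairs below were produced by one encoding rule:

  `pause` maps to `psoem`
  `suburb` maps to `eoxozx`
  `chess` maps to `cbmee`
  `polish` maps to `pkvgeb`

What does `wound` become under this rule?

ykofh

Each letter's alphabet position (a=0..z=25) is mapped through 5·x+18 mod 26 — an affine cipher.
For wound: w(22)→5·22+18≡24=y; o(14)→5·14+18≡10=k; u(20)→5·20+18≡14=o; n(13)→5·13+18≡5=f; d(3)→5·3+18≡7=h (all mod 26).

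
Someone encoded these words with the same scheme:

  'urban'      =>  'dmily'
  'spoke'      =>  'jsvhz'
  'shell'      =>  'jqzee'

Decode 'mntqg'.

right

u(20)→d(3) and r(17)→m(12) fit y≡23x+11 (mod 26); the inverse of 23 mod 26 is 17. This is an affine cipher: with a=0,…,z=25, each position x becomes (23x+11) mod 26.
Decoding mntqg: m(12)→17·(12−11)≡17=r; n(13)→17·(13−11)≡8=i; t(19)→17·(19−11)≡6=g; q(16)→17·(16−11)≡7=h; g(6)→17·(6−11)≡19=t (all mod 26).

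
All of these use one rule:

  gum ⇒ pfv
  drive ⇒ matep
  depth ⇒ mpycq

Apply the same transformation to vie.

The shift depends on letter class: consonant g→p is +9, but vowel u→f is +11. Vowels shift forward by 11 and consonants shift forward by 9.
On vie: v(cons)+9=e, i(vowel)+11=t, e(vowel)+11=p.

etp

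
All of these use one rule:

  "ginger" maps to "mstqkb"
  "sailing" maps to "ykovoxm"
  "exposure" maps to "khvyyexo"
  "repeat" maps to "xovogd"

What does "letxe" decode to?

funny

Shifts by position in ginger: pos 0: g→m (+6), pos 1: i→s (+10), pos 2: n→t (+6), pos 3: g→q (+10) — repeating every 2. A repeating key of period 2 is used — shifts +6, +10 over and over.
Decoding letxe: l−6=f, e−10=u, t−6=n, x−10=n, e−6=y.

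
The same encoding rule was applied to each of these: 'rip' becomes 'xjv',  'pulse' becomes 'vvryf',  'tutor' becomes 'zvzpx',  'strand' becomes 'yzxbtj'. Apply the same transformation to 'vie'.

The shift depends on letter class: consonant r→x is +6, but vowel i→j is +1. Two shifts are in play — +1 for a/e/i/o/u, +6 for every other letter.
For vie: v(cons)+6=b, i(vowel)+1=j, e(vowel)+1=f.

bjf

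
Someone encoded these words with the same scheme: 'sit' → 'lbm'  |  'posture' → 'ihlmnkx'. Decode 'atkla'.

harsh

Compare letters: s→l is +19, i→b is +19, t→m is +19 — a constant shift. This is a Caesar cipher with shift 19.
Reversing it on atkla: a−19=h, t−19=a, k−19=r, l−19=s, a−19=h.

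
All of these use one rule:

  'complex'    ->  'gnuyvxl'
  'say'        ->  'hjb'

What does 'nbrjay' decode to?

praise

Two steps: reverse the string, then apply a Caesar shift of +9.
Reversing it on nbrjay: shift back: n−9=e, b−9=s, r−9=i, j−9=a, a−9=r, y−9=p → esiarp; then reverse → praise.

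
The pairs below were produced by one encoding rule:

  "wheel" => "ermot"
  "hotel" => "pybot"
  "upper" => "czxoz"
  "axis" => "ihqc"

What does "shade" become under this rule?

arinm

Shifts by position in wheel: pos 0: w→e (+8), pos 1: h→r (+10), pos 2: e→m (+8), pos 3: e→o (+10) — repeating every 2. The shifts repeat in a cycle of length 2: positions 0,1,… shift by +8, +10, then the pattern repeats.
On shade: s+8=a, h+10=r, a+8=i, d+10=n, e+8=m.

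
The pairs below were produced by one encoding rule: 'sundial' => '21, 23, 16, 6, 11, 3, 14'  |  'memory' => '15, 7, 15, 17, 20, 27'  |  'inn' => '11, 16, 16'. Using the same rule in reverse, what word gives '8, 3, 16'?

s is letter #19 and maps to 21: an offset of 2. Letters become their 1-based position plus 2 (so a→3, b→4, …).
Reversing it on 8, 3, 16: 8→(8−2)÷1=6=f, 3→(3−2)÷1=1=a, 16→(16−2)÷1=14=n.

fan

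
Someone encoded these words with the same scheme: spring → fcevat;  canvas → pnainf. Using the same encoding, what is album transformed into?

Compare letters: s→f is +13, p→c is +13, r→e is +13 — a constant shift. Every letter moves 13 places later in the alphabet, wrapping around z→a.
On album: a+13=n, l+13=y, b+13=o, u+13=h, m+13=z.

nyohz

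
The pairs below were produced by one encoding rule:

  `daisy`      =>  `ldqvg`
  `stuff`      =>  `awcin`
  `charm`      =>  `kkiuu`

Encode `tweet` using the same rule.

bzmhb

Shifts by position in daisy: pos 0: d→l (+8), pos 1: a→d (+3), pos 2: i→q (+8), pos 3: s→v (+3) — repeating every 2. It's a Vigenère-style cipher with numeric key [8,3]: position i shifts by key[i mod 2].
Applying it to tweet: t+8=b, w+3=z, e+8=m, e+3=h, t+8=b.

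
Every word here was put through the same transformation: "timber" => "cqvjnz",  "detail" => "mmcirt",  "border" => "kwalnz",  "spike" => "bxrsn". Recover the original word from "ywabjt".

Shifts by position in timber: pos 0: t→c (+9), pos 1: i→q (+8), pos 2: m→v (+9), pos 3: b→j (+8) — repeating every 2. A repeating key of period 2 is used — shifts +9, +8 over and over.
Undoing it on ywabjt: y−9=p, w−8=o, a−9=r, b−8=t, j−9=a, t−8=l.

portal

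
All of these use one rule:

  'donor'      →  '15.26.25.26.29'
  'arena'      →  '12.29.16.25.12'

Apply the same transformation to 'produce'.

d is letter #4 and maps to 15: an offset of 11. Letters become their 1-based position plus 11 (so a→12, b→13, …).
For produce: p=16→27, r=18→29, o=15→26, d=4→15, u=21→32, c=3→14, e=5→16.

27.29.26.15.32.14.16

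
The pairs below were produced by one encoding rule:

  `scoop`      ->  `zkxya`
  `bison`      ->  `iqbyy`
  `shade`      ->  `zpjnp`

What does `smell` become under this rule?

In scoop: s→z is +7, c→k is +8, o→x is +9, o→y is +10 — the shift increases by 1 each position. The shift increases by 1 at each position, starting from +7: 7, 8, 9, ….
For smell: s+7=z, m+8=u, e+9=n, l+10=v, l+11=w.

zunvw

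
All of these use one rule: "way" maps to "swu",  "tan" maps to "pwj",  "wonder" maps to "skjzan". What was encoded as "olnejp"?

sprint

Compare letters: w→s is +22, a→w is +22, y→u is +22 — a constant shift. This is a Caesar cipher with shift 22.
Reversing it on olnejp: o−22=s, l−22=p, n−22=r, e−22=i, j−22=n, p−22=t.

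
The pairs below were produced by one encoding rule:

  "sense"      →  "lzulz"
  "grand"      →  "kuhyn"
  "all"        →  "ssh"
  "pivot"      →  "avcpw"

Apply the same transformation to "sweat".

The output letters match the input read backwards, each shifted +7: sense reversed is esnes. Two steps: reverse the string, then apply a Caesar shift of +7.
For sweat: reverse → taews; then shift: t+7=a, a+7=h, e+7=l, w+7=d, s+7=z.

ahldz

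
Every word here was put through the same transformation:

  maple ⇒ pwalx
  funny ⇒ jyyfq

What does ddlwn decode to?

Two steps: reverse the string, then apply a Caesar shift of +11.
Reversing it on ddlwn: shift back: d−11=s, d−11=s, l−11=a, w−11=l, n−11=c → ssalc; then reverse → class.

class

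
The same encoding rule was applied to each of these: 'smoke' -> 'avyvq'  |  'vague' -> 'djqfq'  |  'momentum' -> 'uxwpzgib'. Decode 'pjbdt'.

In smoke: s→a is +8, m→v is +9, o→y is +10, k→v is +11 — the shift increases by 1 each position. Each letter shifts forward by (position + 8), i.e. 8, 9, 10, … — the shift grows by one for each successive letter.
Decoding pjbdt: p−8=h, j−9=a, b−10=r, d−11=s, t−12=h.

harsh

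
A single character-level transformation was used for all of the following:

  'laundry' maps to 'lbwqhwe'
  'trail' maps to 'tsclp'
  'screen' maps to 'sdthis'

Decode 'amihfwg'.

In laundry: l→l is +0, a→b is +1, u→w is +2, n→q is +3 — the shift increases by 1 each position. The shift increases by 1 at each position, starting from +0: 0, 1, 2, ….
Undoing it on amihfwg: a−0=a, m−1=l, i−2=g, h−3=e, f−4=b, w−5=r, g−6=a.

algebra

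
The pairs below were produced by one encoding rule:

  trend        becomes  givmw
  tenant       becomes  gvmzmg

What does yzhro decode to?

basil

Each pair mirrors across the alphabet (t↔g, r↔i, e↔v): positions sum to 25. This is the alphabet-reversal cipher (Atbash): a becomes z, b becomes y, etc.
Reversing it on yzhro: y↔b, z↔a, h↔s, r↔i, o↔l.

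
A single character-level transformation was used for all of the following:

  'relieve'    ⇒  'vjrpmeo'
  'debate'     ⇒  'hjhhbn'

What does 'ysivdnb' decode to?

Each letter shifts forward by (position + 4), i.e. 4, 5, 6, … — the shift grows by one for each successive letter.
Decoding ysivdnb: y−4=u, s−5=n, i−6=c, v−7=o, d−8=v, n−9=e, b−10=r.

uncover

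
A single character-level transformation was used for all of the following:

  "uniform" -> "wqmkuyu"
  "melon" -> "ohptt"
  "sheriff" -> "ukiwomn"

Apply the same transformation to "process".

rushkza

In uniform: u→w is +2, n→q is +3, i→m is +4, f→k is +5 — the shift increases by 1 each position. Letter i (0-indexed) is shifted by i+2, so successive shifts are 2, 3, 4, ….
For process: p+2=r, r+3=u, o+4=s, c+5=h, e+6=k, s+7=z, s+8=a.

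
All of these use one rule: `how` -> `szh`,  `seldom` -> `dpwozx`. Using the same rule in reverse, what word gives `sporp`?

Compare letters: h→s is +11, o→z is +11, w→h is +11 — a constant shift. Every letter moves 11 places later in the alphabet, wrapping around z→a.
Decoding sporp: s−11=h, p−11=e, o−11=d, r−11=g, p−11=e.

hedge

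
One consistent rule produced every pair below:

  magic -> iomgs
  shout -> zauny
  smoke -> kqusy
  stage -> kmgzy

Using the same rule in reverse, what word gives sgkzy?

Two steps: reverse the string, then apply a Caesar shift of +6.
Decoding sgkzy: shift back: s−6=m, g−6=a, k−6=e, z−6=t, y−6=s → maets; then reverse → steam.

steam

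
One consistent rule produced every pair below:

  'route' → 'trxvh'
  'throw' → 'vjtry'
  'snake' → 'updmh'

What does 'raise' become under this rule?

tdluh

The shift depends on letter class: consonant r→t is +2, but vowel o→r is +3. Vowels shift forward by 3 and consonants shift forward by 2.
For raise: r(cons)+2=t, a(vowel)+3=d, i(vowel)+3=l, s(cons)+2=u, e(vowel)+3=h.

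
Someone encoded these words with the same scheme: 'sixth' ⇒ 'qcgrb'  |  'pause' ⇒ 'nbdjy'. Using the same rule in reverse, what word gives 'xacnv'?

metro

The output letters match the input read backwards, each shifted +9: sixth reversed is htxis. The word is reversed, then every letter is shifted forward by 9.
Decoding xacnv: shift back: x−9=o, a−9=r, c−9=t, n−9=e, v−9=m → ortem; then reverse → metro.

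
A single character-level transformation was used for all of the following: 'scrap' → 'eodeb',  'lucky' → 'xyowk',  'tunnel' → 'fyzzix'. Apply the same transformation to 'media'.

yipme

The shift depends on letter class: consonant s→e is +12, but vowel a→e is +4. Vowels shift forward by 4 and consonants shift forward by 12.
Applying it to media: m(cons)+12=y, e(vowel)+4=i, d(cons)+12=p, i(vowel)+4=m, a(vowel)+4=e.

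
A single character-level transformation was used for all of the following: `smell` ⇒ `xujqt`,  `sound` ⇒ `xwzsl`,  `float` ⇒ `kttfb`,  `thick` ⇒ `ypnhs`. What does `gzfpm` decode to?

brake

Shifts by position in smell: pos 0: s→x (+5), pos 1: m→u (+8), pos 2: e→j (+5), pos 3: l→q (+5), pos 4: l→t (+8) — repeating every 3. It's a Vigenère-style cipher with numeric key [5,8,5]: position i shifts by key[i mod 3].
Reversing it on gzfpm: g−5=b, z−8=r, f−5=a, p−5=k, m−8=e.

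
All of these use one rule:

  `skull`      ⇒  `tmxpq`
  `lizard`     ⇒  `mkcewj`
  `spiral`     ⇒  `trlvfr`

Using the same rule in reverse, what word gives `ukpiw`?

Letter i (0-indexed) is shifted by i+1, so successive shifts are 1, 2, 3, ….
Decoding ukpiw: u−1=t, k−2=i, p−3=m, i−4=e, w−5=r.

timer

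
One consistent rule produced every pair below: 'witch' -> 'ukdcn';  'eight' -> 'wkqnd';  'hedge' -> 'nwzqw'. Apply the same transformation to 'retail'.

Treating letters as 0–25, the rule is x ↦ 23x + 8 (mod 26).
On retail: r(17)→23·17+8≡9=j; e(4)→23·4+8≡22=w; t(19)→23·19+8≡3=d; a(0)→23·0+8≡8=i; i(8)→23·8+8≡10=k; l(11)→23·11+8≡1=b (all mod 26).

jwdikb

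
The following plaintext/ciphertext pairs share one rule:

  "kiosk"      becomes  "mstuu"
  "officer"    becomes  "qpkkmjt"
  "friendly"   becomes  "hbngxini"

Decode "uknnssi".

The shifts repeat in a cycle of length 3: positions 0,1,… shift by +2, +10, +5, then the pattern repeats.
Undoing it on uknnssi: u−2=s, k−10=a, n−5=i, n−2=l, s−10=i, s−5=n, i−2=g.

sailing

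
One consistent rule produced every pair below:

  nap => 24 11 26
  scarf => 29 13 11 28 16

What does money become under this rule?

23 25 24 15 35

Each letter is replaced by its alphabet position (a=1..z=26) + 10.
For money: m=13→23, o=15→25, n=14→24, e=5→15, y=25→35.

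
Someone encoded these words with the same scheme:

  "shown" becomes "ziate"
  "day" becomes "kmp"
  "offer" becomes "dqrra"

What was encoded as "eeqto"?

chess

The word is reversed, then every letter is shifted forward by 12.
Undoing it on eeqto: shift back: e−12=s, e−12=s, q−12=e, t−12=h, o−12=c → ssehc; then reverse → chess.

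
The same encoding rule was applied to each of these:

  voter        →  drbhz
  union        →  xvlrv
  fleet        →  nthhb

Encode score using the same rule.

akrzh

The shift depends on letter class: consonant v→d is +8, but vowel o→r is +3. Vowels shift forward by 3 and consonants shift forward by 8.
On score: s(cons)+8=a, c(cons)+8=k, o(vowel)+3=r, r(cons)+8=z, e(vowel)+3=h.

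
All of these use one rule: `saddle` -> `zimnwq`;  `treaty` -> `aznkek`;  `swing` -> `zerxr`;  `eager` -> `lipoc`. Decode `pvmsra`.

indigo

In saddle: s→z is +7, a→i is +8, d→m is +9, d→n is +10 — the shift increases by 1 each position. The shift increases by 1 at each position, starting from +7: 7, 8, 9, ….
Undoing it on pvmsra: p−7=i, v−8=n, m−9=d, s−10=i, r−11=g, a−12=o.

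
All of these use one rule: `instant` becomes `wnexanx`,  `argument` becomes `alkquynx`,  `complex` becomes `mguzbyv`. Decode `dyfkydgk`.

hedgehog

Treating letters as 0–25, the rule is x ↦ 19x + 0 (mod 26).
Decoding dyfkydgk: d(3)→11·(3−0)≡7=h; y(24)→11·(24−0)≡4=e; f(5)→11·(5−0)≡3=d; k(10)→11·(10−0)≡6=g; y(24)→11·(24−0)≡4=e; d(3)→11·(3−0)≡7=h; g(6)→11·(6−0)≡14=o; k(10)→11·(10−0)≡6=g (all mod 26).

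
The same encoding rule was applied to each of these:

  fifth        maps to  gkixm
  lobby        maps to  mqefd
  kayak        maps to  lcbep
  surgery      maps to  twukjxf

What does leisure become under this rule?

In fifth: f→g is +1, i→k is +2, f→i is +3, t→x is +4 — the shift increases by 1 each position. The shift increases by 1 at each position, starting from +1: 1, 2, 3, ….
On leisure: l+1=m, e+2=g, i+3=l, s+4=w, u+5=z, r+6=x, e+7=l.

mglwzxl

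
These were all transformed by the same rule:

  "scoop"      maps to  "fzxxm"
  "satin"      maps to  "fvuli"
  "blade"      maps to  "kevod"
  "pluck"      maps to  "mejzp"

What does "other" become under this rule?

s(18)→f(5) and c(2)→z(25) fit y≡15x+21 (mod 26); the inverse of 15 mod 26 is 7. Treating letters as 0–25, the rule is x ↦ 15x + 21 (mod 26).
For other: o(14)→15·14+21≡23=x; t(19)→15·19+21≡20=u; h(7)→15·7+21≡22=w; e(4)→15·4+21≡3=d; r(17)→15·17+21≡16=q (all mod 26).

xuwdq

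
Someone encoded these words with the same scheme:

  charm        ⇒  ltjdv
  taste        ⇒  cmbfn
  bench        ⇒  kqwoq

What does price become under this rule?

ydron

It's a Vigenère-style cipher with numeric key [9,12]: position i shifts by key[i mod 2].
For price: p+9=y, r+12=d, i+9=r, c+12=o, e+9=n.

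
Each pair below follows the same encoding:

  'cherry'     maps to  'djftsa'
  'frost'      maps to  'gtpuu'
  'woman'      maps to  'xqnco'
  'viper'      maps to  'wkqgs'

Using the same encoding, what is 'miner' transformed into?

nkogs

Shifts by position in cherry: pos 0: c→d (+1), pos 1: h→j (+2), pos 2: e→f (+1), pos 3: r→t (+2) — repeating every 2. The shifts repeat in a cycle of length 2: positions 0,1,… shift by +1, +2, then the pattern repeats.
For miner: m+1=n, i+2=k, n+1=o, e+2=g, r+1=s.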